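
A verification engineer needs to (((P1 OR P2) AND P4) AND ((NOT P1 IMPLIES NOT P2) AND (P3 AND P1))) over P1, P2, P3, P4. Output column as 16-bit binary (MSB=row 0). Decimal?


Formula: (((P1 OR P2) AND P4) AND ((NOT P1 IMPLIES NOT P2) AND (P3 AND P1))) over P1, P2, P3, P4 (16 rows)
Evaluate each row (bits = P1,P2,P3,P4, MSB first):
  row 0 [0000]: (((0 OR 0) AND 0) AND ((NOT 0 IMPLIES NOT 0) AND (0 AND 0))) -> 0
  row 1 [0001]: (((0 OR 0) AND 1) AND ((NOT 0 IMPLIES NOT 0) AND (0 AND 0))) -> 0
  row 2 [0010]: (((0 OR 0) AND 0) AND ((NOT 0 IMPLIES NOT 0) AND (1 AND 0))) -> 0
  row 3 [0011]: (((0 OR 0) AND 1) AND ((NOT 0 IMPLIES NOT 0) AND (1 AND 0))) -> 0
  row 4 [0100]: (((0 OR 1) AND 0) AND ((NOT 0 IMPLIES NOT 1) AND (0 AND 0))) -> 0
  row 5 [0101]: (((0 OR 1) AND 1) AND ((NOT 0 IMPLIES NOT 1) AND (0 AND 0))) -> 0
  row 6 [0110]: (((0 OR 1) AND 0) AND ((NOT 0 IMPLIES NOT 1) AND (1 AND 0))) -> 0
  row 7 [0111]: (((0 OR 1) AND 1) AND ((NOT 0 IMPLIES NOT 1) AND (1 AND 0))) -> 0
  row 8 [1000]: (((1 OR 0) AND 0) AND ((NOT 1 IMPLIES NOT 0) AND (0 AND 1))) -> 0
  row 9 [1001]: (((1 OR 0) AND 1) AND ((NOT 1 IMPLIES NOT 0) AND (0 AND 1))) -> 0
  row 10 [1010]: (((1 OR 0) AND 0) AND ((NOT 1 IMPLIES NOT 0) AND (1 AND 1))) -> 0
  row 11 [1011]: (((1 OR 0) AND 1) AND ((NOT 1 IMPLIES NOT 0) AND (1 AND 1))) -> 1
  row 12 [1100]: (((1 OR 1) AND 0) AND ((NOT 1 IMPLIES NOT 1) AND (0 AND 1))) -> 0
  row 13 [1101]: (((1 OR 1) AND 1) AND ((NOT 1 IMPLIES NOT 1) AND (0 AND 1))) -> 0
  row 14 [1110]: (((1 OR 1) AND 0) AND ((NOT 1 IMPLIES NOT 1) AND (1 AND 1))) -> 0
  row 15 [1111]: (((1 OR 1) AND 1) AND ((NOT 1 IMPLIES NOT 1) AND (1 AND 1))) -> 1
Full result column, 4 rows per line (P1,P2 fixed per line; P3,P4 runs 00..11 left to right):
  rows 0-3 [P1,P2=00]: 0000  = hex 0
  rows 4-7 [P1,P2=01]: 0000  = hex 0
  rows 8-11 [P1,P2=10]: 0001  = hex 1
  rows 12-15 [P1,P2=11]: 0001  = hex 1
Output column (row 0 .. row 15) = 0000000000010001
Output column grouped in 4s = 0000 0000 0001 0001 = 0x0011
Convert to decimal digit by digit (value = value*16 + digit):
  0 -> 0
  0*16 + 0 = 0
  0*16 + 1 = 1
  1*16 + 1 = 17
Decimal = 17

17


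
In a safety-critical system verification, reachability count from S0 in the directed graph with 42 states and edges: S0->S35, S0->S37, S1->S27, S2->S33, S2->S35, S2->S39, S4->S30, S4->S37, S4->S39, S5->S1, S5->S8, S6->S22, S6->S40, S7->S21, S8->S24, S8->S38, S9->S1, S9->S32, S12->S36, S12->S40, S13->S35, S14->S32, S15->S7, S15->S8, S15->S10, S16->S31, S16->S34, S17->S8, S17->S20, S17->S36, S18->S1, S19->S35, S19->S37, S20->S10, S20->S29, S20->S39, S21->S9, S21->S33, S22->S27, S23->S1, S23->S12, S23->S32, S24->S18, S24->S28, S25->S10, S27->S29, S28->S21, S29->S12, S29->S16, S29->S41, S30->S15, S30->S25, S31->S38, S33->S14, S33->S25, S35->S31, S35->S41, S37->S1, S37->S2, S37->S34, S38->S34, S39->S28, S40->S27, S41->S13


BFS from S0:
  layer 0: {S0}
  layer 1: {S35, S37}
  layer 2: {S1, S2, S31, S34, S41}
  layer 3: {S13, S27, S33, S38, S39}
  layer 4: {S14, S25, S28, S29}
  layer 5: {S10, S12, S16, S21, S32}
  layer 6: {S9, S36, S40}
Reachable set: {S0, S1, S2, S9, S10, S12, S13, S14, S16, S21, S25, S27, S28, S29, S31, S32, S33, S34, S35, S36, S37, S38, S39, S40, S41}
Count = 25

25


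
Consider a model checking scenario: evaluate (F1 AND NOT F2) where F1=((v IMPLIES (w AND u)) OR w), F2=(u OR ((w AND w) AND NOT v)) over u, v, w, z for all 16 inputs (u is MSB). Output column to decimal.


F1 = ((v IMPLIES (w AND u)) OR w)
F2 = (u OR ((w AND w) AND NOT v))
Counterexample to F1=>F2 is where F1=1 and F2=0.
Evaluate each row (bits = u,v,w,z, MSB first):
  row 0 [0000]: F1=1 F2=0 -> F1&~F2 -> 1
  row 1 [0001]: F1=1 F2=0 -> F1&~F2 -> 1
  row 2 [0010]: F1=1 F2=1 -> F1&~F2 -> 0
  row 3 [0011]: F1=1 F2=1 -> F1&~F2 -> 0
  row 4 [0100]: F1=0 F2=0 -> F1&~F2 -> 0
  row 5 [0101]: F1=0 F2=0 -> F1&~F2 -> 0
  row 6 [0110]: F1=1 F2=0 -> F1&~F2 -> 1
  row 7 [0111]: F1=1 F2=0 -> F1&~F2 -> 1
  row 8 [1000]: F1=1 F2=1 -> F1&~F2 -> 0
  row 9 [1001]: F1=1 F2=1 -> F1&~F2 -> 0
  row 10 [1010]: F1=1 F2=1 -> F1&~F2 -> 0
  row 11 [1011]: F1=1 F2=1 -> F1&~F2 -> 0
  row 12 [1100]: F1=0 F2=1 -> F1&~F2 -> 0
  row 13 [1101]: F1=0 F2=1 -> F1&~F2 -> 0
  row 14 [1110]: F1=1 F2=1 -> F1&~F2 -> 0
  row 15 [1111]: F1=1 F2=1 -> F1&~F2 -> 0
Full result column, 4 rows per line (u,v fixed per line; w,z runs 00..11 left to right):
  rows 0-3 [u,v=00]: 1100  = hex C
  rows 4-7 [u,v=01]: 0011  = hex 3
  rows 8-11 [u,v=10]: 0000  = hex 0
  rows 12-15 [u,v=11]: 0000  = hex 0
Counterexample vector (row 0 .. row 15) = 1100001100000000
Output column grouped in 4s = 1100 0011 0000 0000 = 0xC300
Convert to decimal digit by digit (value = value*16 + digit):
  C -> 12
  12*16 + 3 = 195
  195*16 + 0 = 3120
  3120*16 + 0 = 49920
Decimal = 49920

49920


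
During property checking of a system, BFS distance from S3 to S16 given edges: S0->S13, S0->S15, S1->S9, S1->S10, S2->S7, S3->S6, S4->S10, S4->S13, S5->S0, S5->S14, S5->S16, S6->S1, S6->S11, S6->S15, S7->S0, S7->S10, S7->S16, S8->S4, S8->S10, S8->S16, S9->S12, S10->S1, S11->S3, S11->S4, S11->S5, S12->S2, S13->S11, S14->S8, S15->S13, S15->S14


BFS layer-by-layer from S3:
  dist 0: {S3}
  dist 1: {S6}
  dist 2: {S1, S11, S15}
  dist 3: {S4, S5, S9, S10, S13, S14}
  dist 4: {S0, S8, S12, S16}
  -> S16 reached at distance 4
Shortest path length = 4

4


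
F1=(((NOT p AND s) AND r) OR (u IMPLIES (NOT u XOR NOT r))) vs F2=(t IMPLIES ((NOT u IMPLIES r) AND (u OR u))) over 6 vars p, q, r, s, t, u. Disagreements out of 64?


F1 = (((NOT p AND s) AND r) OR (u IMPLIES (NOT u XOR NOT r)))
F2 = (t IMPLIES ((NOT u IMPLIES r) AND (u OR u)))
Evaluate both on each of 64 rows (bits = p,q,r,s,t,u):
  row 0 [000000]: F1=1 F2=1 -> 0
  row 1 [000001]: F1=1 F2=1 -> 0
  row 2 [000010]: F1=1 F2=0 (differ) -> 1
  row 3 [000011]: F1=1 F2=1 -> 0
  row 4 [000100]: F1=1 F2=1 -> 0
  (every remaining row is evaluated the same way; all 64 results are listed next)
Full result column, 8 rows per line (p,q,r fixed per line; s,t,u runs 000..111 left to right):
  rows 0-7 [p,q,r=000]: 00100010  (ones: 2)
  rows 8-15 [p,q,r=001]: 01110010  (ones: 4)
  rows 16-23 [p,q,r=010]: 00100010  (ones: 2)
  rows 24-31 [p,q,r=011]: 01110010  (ones: 4)
  rows 32-39 [p,q,r=100]: 00100010  (ones: 2)
  rows 40-47 [p,q,r=101]: 01110111  (ones: 6)
  rows 48-55 [p,q,r=110]: 00100010  (ones: 2)
  rows 56-63 [p,q,r=111]: 01110111  (ones: 6)
Disagreements = 2+4+2+4+2+6+2+6 = 28

28


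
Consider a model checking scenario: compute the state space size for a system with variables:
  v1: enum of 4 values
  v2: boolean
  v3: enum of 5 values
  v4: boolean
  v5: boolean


State space = product of domain sizes of all variables.
Domain sizes:
  v1 (enum of 4 values): 4
  v2 (boolean): 2
  v3 (enum of 5 values): 5
  v4 (boolean): 2
  v5 (boolean): 2
Product = 4 * 2 * 5 * 2 * 2 = 160

160


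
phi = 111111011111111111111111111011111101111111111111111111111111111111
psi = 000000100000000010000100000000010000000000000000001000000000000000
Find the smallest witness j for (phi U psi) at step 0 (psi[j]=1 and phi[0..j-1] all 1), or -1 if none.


(phi U psi) at 0: need smallest j with psi[j]=1 and phi[i]=1 for all i in [0,j).
Scan from step 0:
  step 0: phi=1, psi=0 -> continue
  step 1: phi=1, psi=0 -> continue
  step 2: phi=1, psi=0 -> continue
  step 3: phi=1, psi=0 -> continue
  step 6: psi=1 and phi held for [0,6) -> witness found
Witness step = 6

6


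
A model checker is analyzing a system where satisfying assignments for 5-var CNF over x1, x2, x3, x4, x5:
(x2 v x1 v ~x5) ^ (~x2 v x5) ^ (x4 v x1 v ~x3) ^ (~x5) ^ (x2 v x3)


CNF with 5 clauses over 5 vars (32 assignments).
An assignment satisfies CNF iff every clause has >=1 true literal.
Check each row (bits = x1,x2,x3,x4,x5; clause T/F shown):
  row 0 [00000]: clauses=TTTTF -> 0
  row 1 [00001]: clauses=FTTFF -> 0
  row 2 [00010]: clauses=TTTTF -> 0
  row 3 [00011]: clauses=FTTFF -> 0
  row 4 [00100]: clauses=TTFTT -> 0
  row 5 [00101]: clauses=FTFFT -> 0
  row 6 [00110]: clauses=TTTTT -> 1
  row 7 [00111]: clauses=FTTFT -> 0
  row 8 [01000]: clauses=TFTTT -> 0
  row 9 [01001]: clauses=TTTFT -> 0
  row 10 [01010]: clauses=TFTTT -> 0
  row 11 [01011]: clauses=TTTFT -> 0
  row 12 [01100]: clauses=TFFTT -> 0
  row 13 [01101]: clauses=TTFFT -> 0
  row 14 [01110]: clauses=TFTTT -> 0
  row 15 [01111]: clauses=TTTFT -> 0
  row 16 [10000]: clauses=TTTTF -> 0
  row 17 [10001]: clauses=TTTFF -> 0
  row 18 [10010]: clauses=TTTTF -> 0
  row 19 [10011]: clauses=TTTFF -> 0
  row 20 [10100]: clauses=TTTTT -> 1
  row 21 [10101]: clauses=TTTFT -> 0
  row 22 [10110]: clauses=TTTTT -> 1
  row 23 [10111]: clauses=TTTFT -> 0
  row 24 [11000]: clauses=TFTTT -> 0
  row 25 [11001]: clauses=TTTFT -> 0
  row 26 [11010]: clauses=TFTTT -> 0
  row 27 [11011]: clauses=TTTFT -> 0
  row 28 [11100]: clauses=TFTTT -> 0
  row 29 [11101]: clauses=TTTFT -> 0
  row 30 [11110]: clauses=TFTTT -> 0
  row 31 [11111]: clauses=TTTFT -> 0
Full result column, 8 rows per line (x1,x2 fixed per line; x3,x4,x5 runs 000..111 left to right):
  rows 0-7 [x1,x2=00]: 00000010  (ones: 1)
  rows 8-15 [x1,x2=01]: 00000000  (ones: 0)
  rows 16-23 [x1,x2=10]: 00001010  (ones: 2)
  rows 24-31 [x1,x2=11]: 00000000  (ones: 0)
Satisfying assignments = 1+0+2+0 = 3

3


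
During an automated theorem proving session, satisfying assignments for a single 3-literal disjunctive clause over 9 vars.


Step 1: Total=2^9=512
Step 2: Unsat when all 3 false: 2^6=64
Step 3: Sat=512-64=448

448


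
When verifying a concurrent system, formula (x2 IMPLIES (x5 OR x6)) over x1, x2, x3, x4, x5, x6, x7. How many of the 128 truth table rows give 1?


Formula: (x2 IMPLIES (x5 OR x6)) over 7 vars (128 rows)
Evaluate each row (x1, x2, x3, x4, x5, x6, x7 as bits, MSB first):
  row 0 [0000000]: (0 IMPLIES (0 OR 0)) -> 1
  row 1 [0000001]: (0 IMPLIES (0 OR 0)) -> 1
  row 2 [0000010]: (0 IMPLIES (0 OR 1)) -> 1
  row 3 [0000011]: (0 IMPLIES (0 OR 1)) -> 1
  row 4 [0000100]: (0 IMPLIES (1 OR 0)) -> 1
  (every remaining row is evaluated the same way; all 128 results are listed next)
Full result column, 8 rows per line (x1,x2,x3,x4 fixed per line; x5,x6,x7 runs 000..111 left to right):
  rows 0-7 [x1,x2,x3,x4=0000]: 11111111  (ones: 8)
  rows 8-15 [x1,x2,x3,x4=0001]: 11111111  (ones: 8)
  rows 16-23 [x1,x2,x3,x4=0010]: 11111111  (ones: 8)
  rows 24-31 [x1,x2,x3,x4=0011]: 11111111  (ones: 8)
  rows 32-39 [x1,x2,x3,x4=0100]: 00111111  (ones: 6)
  rows 40-47 [x1,x2,x3,x4=0101]: 00111111  (ones: 6)
  rows 48-55 [x1,x2,x3,x4=0110]: 00111111  (ones: 6)
  rows 56-63 [x1,x2,x3,x4=0111]: 00111111  (ones: 6)
  rows 64-71 [x1,x2,x3,x4=1000]: 11111111  (ones: 8)
  rows 72-79 [x1,x2,x3,x4=1001]: 11111111  (ones: 8)
  rows 80-87 [x1,x2,x3,x4=1010]: 11111111  (ones: 8)
  rows 88-95 [x1,x2,x3,x4=1011]: 11111111  (ones: 8)
  rows 96-103 [x1,x2,x3,x4=1100]: 00111111  (ones: 6)
  rows 104-111 [x1,x2,x3,x4=1101]: 00111111  (ones: 6)
  rows 112-119 [x1,x2,x3,x4=1110]: 00111111  (ones: 6)
  rows 120-127 [x1,x2,x3,x4=1111]: 00111111  (ones: 6)
Count of 1-rows = 8+8+8+8+6+6+6+6+8+8+8+8+6+6+6+6 = 112

112


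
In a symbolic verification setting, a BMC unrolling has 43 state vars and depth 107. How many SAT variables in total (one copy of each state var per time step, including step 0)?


BMC unrolls to depth k, creating one copy of each state var for steps 0..k.
Step count = 107 + 1 = 108 (steps 0 through 107)
Vars per step = 43
Total = 43 * 108 = 4644

4644


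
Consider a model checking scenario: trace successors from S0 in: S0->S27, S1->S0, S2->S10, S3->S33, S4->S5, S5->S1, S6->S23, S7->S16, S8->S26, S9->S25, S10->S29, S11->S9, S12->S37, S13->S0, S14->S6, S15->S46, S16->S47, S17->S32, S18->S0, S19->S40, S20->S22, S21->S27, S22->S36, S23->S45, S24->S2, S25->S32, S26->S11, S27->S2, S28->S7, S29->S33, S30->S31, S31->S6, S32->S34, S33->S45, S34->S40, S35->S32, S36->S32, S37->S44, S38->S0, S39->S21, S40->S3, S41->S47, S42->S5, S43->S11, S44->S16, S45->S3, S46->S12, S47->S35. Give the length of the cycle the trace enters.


Trace from S0 until a state repeats:
  S0 -> S27 -> S2 -> S10 -> S29 -> S33 -> S45 -> S3 -> S33
S33 first seen at step 5, revisited at step 8.
Cycle length = 8 - 5 = 3

3


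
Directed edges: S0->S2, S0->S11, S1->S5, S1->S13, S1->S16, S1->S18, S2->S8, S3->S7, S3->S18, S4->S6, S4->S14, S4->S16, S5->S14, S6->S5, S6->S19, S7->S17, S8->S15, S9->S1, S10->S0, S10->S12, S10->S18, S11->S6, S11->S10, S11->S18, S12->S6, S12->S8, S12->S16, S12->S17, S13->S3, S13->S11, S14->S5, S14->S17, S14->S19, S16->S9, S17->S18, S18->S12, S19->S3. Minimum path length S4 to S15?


BFS layer-by-layer from S4:
  dist 0: {S4}
  dist 1: {S6, S14, S16}
  dist 2: {S5, S9, S17, S19}
  dist 3: {S1, S3, S18}
  dist 4: {S7, S12, S13}
  dist 5: {S8, S11}
  dist 6: {S10, S15}
  -> S15 reached at distance 6
Shortest path length = 6

6


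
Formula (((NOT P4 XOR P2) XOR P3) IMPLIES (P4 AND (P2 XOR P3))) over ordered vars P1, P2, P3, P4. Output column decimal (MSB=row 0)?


Formula: (((NOT P4 XOR P2) XOR P3) IMPLIES (P4 AND (P2 XOR P3))) over P1, P2, P3, P4 (16 rows)
Evaluate each row (bits = P1,P2,P3,P4, MSB first):
  row 0 [0000]: (((NOT 0 XOR 0) XOR 0) IMPLIES (0 AND (0 XOR 0))) -> 0
  row 1 [0001]: (((NOT 1 XOR 0) XOR 0) IMPLIES (1 AND (0 XOR 0))) -> 1
  row 2 [0010]: (((NOT 0 XOR 0) XOR 1) IMPLIES (0 AND (0 XOR 1))) -> 1
  row 3 [0011]: (((NOT 1 XOR 0) XOR 1) IMPLIES (1 AND (0 XOR 1))) -> 1
  row 4 [0100]: (((NOT 0 XOR 1) XOR 0) IMPLIES (0 AND (1 XOR 0))) -> 1
  row 5 [0101]: (((NOT 1 XOR 1) XOR 0) IMPLIES (1 AND (1 XOR 0))) -> 1
  row 6 [0110]: (((NOT 0 XOR 1) XOR 1) IMPLIES (0 AND (1 XOR 1))) -> 0
  row 7 [0111]: (((NOT 1 XOR 1) XOR 1) IMPLIES (1 AND (1 XOR 1))) -> 1
  row 8 [1000]: (((NOT 0 XOR 0) XOR 0) IMPLIES (0 AND (0 XOR 0))) -> 0
  row 9 [1001]: (((NOT 1 XOR 0) XOR 0) IMPLIES (1 AND (0 XOR 0))) -> 1
  row 10 [1010]: (((NOT 0 XOR 0) XOR 1) IMPLIES (0 AND (0 XOR 1))) -> 1
  row 11 [1011]: (((NOT 1 XOR 0) XOR 1) IMPLIES (1 AND (0 XOR 1))) -> 1
  row 12 [1100]: (((NOT 0 XOR 1) XOR 0) IMPLIES (0 AND (1 XOR 0))) -> 1
  row 13 [1101]: (((NOT 1 XOR 1) XOR 0) IMPLIES (1 AND (1 XOR 0))) -> 1
  row 14 [1110]: (((NOT 0 XOR 1) XOR 1) IMPLIES (0 AND (1 XOR 1))) -> 0
  row 15 [1111]: (((NOT 1 XOR 1) XOR 1) IMPLIES (1 AND (1 XOR 1))) -> 1
Full result column, 4 rows per line (P1,P2 fixed per line; P3,P4 runs 00..11 left to right):
  rows 0-3 [P1,P2=00]: 0111  = hex 7
  rows 4-7 [P1,P2=01]: 1101  = hex D
  rows 8-11 [P1,P2=10]: 0111  = hex 7
  rows 12-15 [P1,P2=11]: 1101  = hex D
Output column (row 0 .. row 15) = 0111110101111101
Output column grouped in 4s = 0111 1101 0111 1101 = 0x7D7D
Convert to decimal digit by digit (value = value*16 + digit):
  7 -> 7
  7*16 + 13 (D) = 125
  125*16 + 7 = 2007
  2007*16 + 13 (D) = 32125
Decimal = 32125

32125


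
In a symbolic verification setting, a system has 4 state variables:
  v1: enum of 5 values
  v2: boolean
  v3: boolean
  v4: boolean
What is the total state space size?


State space = product of domain sizes of all variables.
Domain sizes:
  v1 (enum of 5 values): 5
  v2 (boolean): 2
  v3 (boolean): 2
  v4 (boolean): 2
Product = 5 * 2 * 2 * 2 = 40

40


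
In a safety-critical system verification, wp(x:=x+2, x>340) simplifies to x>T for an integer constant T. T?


Formula: wp(x:=E, P) = P[E/x] (substitute E for x in postcondition)
Step 1: Postcondition: x>340
Step 2: Substitute x+2 for x: x+2>340
Step 3: Solve for x: x > 340-2 = 338

338


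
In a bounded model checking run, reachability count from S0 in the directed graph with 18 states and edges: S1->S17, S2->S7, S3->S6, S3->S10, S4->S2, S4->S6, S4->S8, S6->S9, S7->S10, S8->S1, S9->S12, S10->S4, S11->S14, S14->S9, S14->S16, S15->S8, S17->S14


BFS from S0:
  layer 0: {S0}
Reachable set: {S0}
Count = 1

1


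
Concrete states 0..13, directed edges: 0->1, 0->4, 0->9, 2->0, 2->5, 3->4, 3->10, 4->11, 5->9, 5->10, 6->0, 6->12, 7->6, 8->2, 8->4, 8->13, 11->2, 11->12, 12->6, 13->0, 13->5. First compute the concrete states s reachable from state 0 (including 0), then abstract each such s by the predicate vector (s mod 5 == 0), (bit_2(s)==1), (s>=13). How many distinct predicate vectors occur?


BFS from 0:
Concrete reachable: {0, 1, 2, 4, 5, 6, 9, 10, 11, 12}
Abstract via predicates (s mod 5 == 0), (bit_2(s)==1), (s>=13):
  (0,0,0) <- {1, 2, 9, 11}
  (0,1,0) <- {4, 6, 12}
  (1,0,0) <- {0, 10}
  (1,1,0) <- {5}
Distinct abstract states = 4

4


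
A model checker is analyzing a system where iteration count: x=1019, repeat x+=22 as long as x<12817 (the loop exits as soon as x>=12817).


Step 1: x goes from 1019 toward 12817 by 22; the body runs while x<12817, so iterations = ceil((bound-start)/step)
Step 2: Distance=11798
Step 3: ceil(11798/22)=537

537


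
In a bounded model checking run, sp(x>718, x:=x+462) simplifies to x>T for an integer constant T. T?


Formula: sp(P, x:=E) = exists old_x. (x = E[old_x/x]) AND P[old_x/x] (old_x is the value of x before the assignment; eliminate old_x by solving x = E[old_x/x] for old_x)
Step 1: Precondition P: x>718, i.e. old_x > 718
Step 2: Assignment gives x = old_x + 462, so old_x = x - 462
Step 3: Substitute into P: x - 462 > 718
Step 4: Simplify: x > 718+462 = 1180

1180


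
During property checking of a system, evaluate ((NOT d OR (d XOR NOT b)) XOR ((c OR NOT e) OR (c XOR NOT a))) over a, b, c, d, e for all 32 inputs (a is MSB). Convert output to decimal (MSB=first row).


Formula: ((NOT d OR (d XOR NOT b)) XOR ((c OR NOT e) OR (c XOR NOT a))) over a, b, c, d, e (32 rows)
Evaluate each row (bits = a,b,c,d,e, MSB first):
  row 0 [00000]: ((NOT 0 OR (0 XOR NOT 0)) XOR ((0 OR NOT 0) OR (0 XOR NOT 0))) -> 0
  row 1 [00001]: ((NOT 0 OR (0 XOR NOT 0)) XOR ((0 OR NOT 1) OR (0 XOR NOT 0))) -> 0
  row 2 [00010]: ((NOT 1 OR (1 XOR NOT 0)) XOR ((0 OR NOT 0) OR (0 XOR NOT 0))) -> 1
  row 3 [00011]: ((NOT 1 OR (1 XOR NOT 0)) XOR ((0 OR NOT 1) OR (0 XOR NOT 0))) -> 1
  row 4 [00100]: ((NOT 0 OR (0 XOR NOT 0)) XOR ((1 OR NOT 0) OR (1 XOR NOT 0))) -> 0
  row 5 [00101]: ((NOT 0 OR (0 XOR NOT 0)) XOR ((1 OR NOT 1) OR (1 XOR NOT 0))) -> 0
  row 6 [00110]: ((NOT 1 OR (1 XOR NOT 0)) XOR ((1 OR NOT 0) OR (1 XOR NOT 0))) -> 1
  row 7 [00111]: ((NOT 1 OR (1 XOR NOT 0)) XOR ((1 OR NOT 1) OR (1 XOR NOT 0))) -> 1
  row 8 [01000]: ((NOT 0 OR (0 XOR NOT 1)) XOR ((0 OR NOT 0) OR (0 XOR NOT 0))) -> 0
  row 9 [01001]: ((NOT 0 OR (0 XOR NOT 1)) XOR ((0 OR NOT 1) OR (0 XOR NOT 0))) -> 0
  row 10 [01010]: ((NOT 1 OR (1 XOR NOT 1)) XOR ((0 OR NOT 0) OR (0 XOR NOT 0))) -> 0
  row 11 [01011]: ((NOT 1 OR (1 XOR NOT 1)) XOR ((0 OR NOT 1) OR (0 XOR NOT 0))) -> 0
  row 12 [01100]: ((NOT 0 OR (0 XOR NOT 1)) XOR ((1 OR NOT 0) OR (1 XOR NOT 0))) -> 0
  row 13 [01101]: ((NOT 0 OR (0 XOR NOT 1)) XOR ((1 OR NOT 1) OR (1 XOR NOT 0))) -> 0
  row 14 [01110]: ((NOT 1 OR (1 XOR NOT 1)) XOR ((1 OR NOT 0) OR (1 XOR NOT 0))) -> 0
  row 15 [01111]: ((NOT 1 OR (1 XOR NOT 1)) XOR ((1 OR NOT 1) OR (1 XOR NOT 0))) -> 0
  row 16 [10000]: ((NOT 0 OR (0 XOR NOT 0)) XOR ((0 OR NOT 0) OR (0 XOR NOT 1))) -> 0
  row 17 [10001]: ((NOT 0 OR (0 XOR NOT 0)) XOR ((0 OR NOT 1) OR (0 XOR NOT 1))) -> 1
  row 18 [10010]: ((NOT 1 OR (1 XOR NOT 0)) XOR ((0 OR NOT 0) OR (0 XOR NOT 1))) -> 1
  row 19 [10011]: ((NOT 1 OR (1 XOR NOT 0)) XOR ((0 OR NOT 1) OR (0 XOR NOT 1))) -> 0
  row 20 [10100]: ((NOT 0 OR (0 XOR NOT 0)) XOR ((1 OR NOT 0) OR (1 XOR NOT 1))) -> 0
  row 21 [10101]: ((NOT 0 OR (0 XOR NOT 0)) XOR ((1 OR NOT 1) OR (1 XOR NOT 1))) -> 0
  row 22 [10110]: ((NOT 1 OR (1 XOR NOT 0)) XOR ((1 OR NOT 0) OR (1 XOR NOT 1))) -> 1
  row 23 [10111]: ((NOT 1 OR (1 XOR NOT 0)) XOR ((1 OR NOT 1) OR (1 XOR NOT 1))) -> 1
  row 24 [11000]: ((NOT 0 OR (0 XOR NOT 1)) XOR ((0 OR NOT 0) OR (0 XOR NOT 1))) -> 0
  row 25 [11001]: ((NOT 0 OR (0 XOR NOT 1)) XOR ((0 OR NOT 1) OR (0 XOR NOT 1))) -> 1
  row 26 [11010]: ((NOT 1 OR (1 XOR NOT 1)) XOR ((0 OR NOT 0) OR (0 XOR NOT 1))) -> 0
  row 27 [11011]: ((NOT 1 OR (1 XOR NOT 1)) XOR ((0 OR NOT 1) OR (0 XOR NOT 1))) -> 1
  row 28 [11100]: ((NOT 0 OR (0 XOR NOT 1)) XOR ((1 OR NOT 0) OR (1 XOR NOT 1))) -> 0
  row 29 [11101]: ((NOT 0 OR (0 XOR NOT 1)) XOR ((1 OR NOT 1) OR (1 XOR NOT 1))) -> 0
  row 30 [11110]: ((NOT 1 OR (1 XOR NOT 1)) XOR ((1 OR NOT 0) OR (1 XOR NOT 1))) -> 0
  row 31 [11111]: ((NOT 1 OR (1 XOR NOT 1)) XOR ((1 OR NOT 1) OR (1 XOR NOT 1))) -> 0
Full result column, 4 rows per line (a,b,c fixed per line; d,e runs 00..11 left to right):
  rows 0-3 [a,b,c=000]: 0011  = hex 3
  rows 4-7 [a,b,c=001]: 0011  = hex 3
  rows 8-11 [a,b,c=010]: 0000  = hex 0
  rows 12-15 [a,b,c=011]: 0000  = hex 0
  rows 16-19 [a,b,c=100]: 0110  = hex 6
  rows 20-23 [a,b,c=101]: 0011  = hex 3
  rows 24-27 [a,b,c=110]: 0101  = hex 5
  rows 28-31 [a,b,c=111]: 0000  = hex 0
Output column (row 0 .. row 31) = 00110011000000000110001101010000
Output column grouped in 4s = 0011 0011 0000 0000 0110 0011 0101 0000 = 0x33006350
Convert to decimal digit by digit (value = value*16 + digit):
  3 -> 3
  3*16 + 3 = 51
  51*16 + 0 = 816
  816*16 + 0 = 13056
  13056*16 + 6 = 208902
  208902*16 + 3 = 3342435
  3342435*16 + 5 = 53478965
  53478965*16 + 0 = 855663440
Decimal = 855663440

855663440


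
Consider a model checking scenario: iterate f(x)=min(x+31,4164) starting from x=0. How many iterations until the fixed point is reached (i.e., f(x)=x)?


Step 1: x=0, cap=4164, increment=31
Step 2: x grows by 31 each step until capped at 4164; fixed point is x=4164
Step 3: iterations = ceil(4164/31) = 135

135


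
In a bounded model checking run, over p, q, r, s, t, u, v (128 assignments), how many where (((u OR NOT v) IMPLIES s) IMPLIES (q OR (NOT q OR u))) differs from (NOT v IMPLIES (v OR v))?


F1 = (((u OR NOT v) IMPLIES s) IMPLIES (q OR (NOT q OR u)))
F2 = (NOT v IMPLIES (v OR v))
Evaluate both on each of 128 rows (bits = p,q,r,s,t,u,v):
  row 0 [0000000]: F1=1 F2=0 (differ) -> 1
  row 1 [0000001]: F1=1 F2=1 -> 0
  row 2 [0000010]: F1=1 F2=0 (differ) -> 1
  row 3 [0000011]: F1=1 F2=1 -> 0
  row 4 [0000100]: F1=1 F2=0 (differ) -> 1
  (every remaining row is evaluated the same way; all 128 results are listed next)
Full result column, 8 rows per line (p,q,r,s fixed per line; t,u,v runs 000..111 left to right):
  rows 0-7 [p,q,r,s=0000]: 10101010  (ones: 4)
  rows 8-15 [p,q,r,s=0001]: 10101010  (ones: 4)
  rows 16-23 [p,q,r,s=0010]: 10101010  (ones: 4)
  rows 24-31 [p,q,r,s=0011]: 10101010  (ones: 4)
  rows 32-39 [p,q,r,s=0100]: 10101010  (ones: 4)
  rows 40-47 [p,q,r,s=0101]: 10101010  (ones: 4)
  rows 48-55 [p,q,r,s=0110]: 10101010  (ones: 4)
  rows 56-63 [p,q,r,s=0111]: 10101010  (ones: 4)
  rows 64-71 [p,q,r,s=1000]: 10101010  (ones: 4)
  rows 72-79 [p,q,r,s=1001]: 10101010  (ones: 4)
  rows 80-87 [p,q,r,s=1010]: 10101010  (ones: 4)
  rows 88-95 [p,q,r,s=1011]: 10101010  (ones: 4)
  rows 96-103 [p,q,r,s=1100]: 10101010  (ones: 4)
  rows 104-111 [p,q,r,s=1101]: 10101010  (ones: 4)
  rows 112-119 [p,q,r,s=1110]: 10101010  (ones: 4)
  rows 120-127 [p,q,r,s=1111]: 10101010  (ones: 4)
Disagreements = 4+4+4+4+4+4+4+4+4+4+4+4+4+4+4+4 = 64

64


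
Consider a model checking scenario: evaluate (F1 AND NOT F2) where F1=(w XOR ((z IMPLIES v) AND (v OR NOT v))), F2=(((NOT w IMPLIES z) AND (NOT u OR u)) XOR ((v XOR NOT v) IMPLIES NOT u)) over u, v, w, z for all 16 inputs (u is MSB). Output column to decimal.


F1 = (w XOR ((z IMPLIES v) AND (v OR NOT v)))
F2 = (((NOT w IMPLIES z) AND (NOT u OR u)) XOR ((v XOR NOT v) IMPLIES NOT u))
Counterexample to F1=>F2 is where F1=1 and F2=0.
Evaluate each row (bits = u,v,w,z, MSB first):
  row 0 [0000]: F1=1 F2=1 -> F1&~F2 -> 0
  row 1 [0001]: F1=0 F2=0 -> F1&~F2 -> 0
  row 2 [0010]: F1=0 F2=0 -> F1&~F2 -> 0
  row 3 [0011]: F1=1 F2=0 -> F1&~F2 -> 1
  row 4 [0100]: F1=1 F2=1 -> F1&~F2 -> 0
  row 5 [0101]: F1=1 F2=0 -> F1&~F2 -> 1
  row 6 [0110]: F1=0 F2=0 -> F1&~F2 -> 0
  row 7 [0111]: F1=0 F2=0 -> F1&~F2 -> 0
  row 8 [1000]: F1=1 F2=0 -> F1&~F2 -> 1
  row 9 [1001]: F1=0 F2=1 -> F1&~F2 -> 0
  row 10 [1010]: F1=0 F2=1 -> F1&~F2 -> 0
  row 11 [1011]: F1=1 F2=1 -> F1&~F2 -> 0
  row 12 [1100]: F1=1 F2=0 -> F1&~F2 -> 1
  row 13 [1101]: F1=1 F2=1 -> F1&~F2 -> 0
  row 14 [1110]: F1=0 F2=1 -> F1&~F2 -> 0
  row 15 [1111]: F1=0 F2=1 -> F1&~F2 -> 0
Full result column, 4 rows per line (u,v fixed per line; w,z runs 00..11 left to right):
  rows 0-3 [u,v=00]: 0001  = hex 1
  rows 4-7 [u,v=01]: 0100  = hex 4
  rows 8-11 [u,v=10]: 1000  = hex 8
  rows 12-15 [u,v=11]: 1000  = hex 8
Counterexample vector (row 0 .. row 15) = 0001010010001000
Output column grouped in 4s = 0001 0100 1000 1000 = 0x1488
Convert to decimal digit by digit (value = value*16 + digit):
  1 -> 1
  1*16 + 4 = 20
  20*16 + 8 = 328
  328*16 + 8 = 5256
Decimal = 5256

5256


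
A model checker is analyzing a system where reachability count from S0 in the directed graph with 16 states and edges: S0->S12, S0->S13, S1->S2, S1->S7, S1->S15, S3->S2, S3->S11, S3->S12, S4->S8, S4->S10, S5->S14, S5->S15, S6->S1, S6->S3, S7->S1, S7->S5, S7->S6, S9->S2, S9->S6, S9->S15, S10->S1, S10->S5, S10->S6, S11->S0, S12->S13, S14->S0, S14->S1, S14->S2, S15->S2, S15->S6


BFS from S0:
  layer 0: {S0}
  layer 1: {S12, S13}
Reachable set: {S0, S12, S13}
Count = 3

3


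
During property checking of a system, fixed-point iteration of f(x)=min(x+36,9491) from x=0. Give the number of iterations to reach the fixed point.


Step 1: x=0, cap=9491, increment=36
Step 2: x grows by 36 each step until capped at 9491; fixed point is x=9491
Step 3: iterations = ceil(9491/36) = 264

264


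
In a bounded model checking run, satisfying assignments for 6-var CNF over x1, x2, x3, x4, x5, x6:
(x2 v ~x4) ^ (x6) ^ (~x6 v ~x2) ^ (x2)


CNF with 4 clauses over 6 vars (64 assignments).
An assignment satisfies CNF iff every clause has >=1 true literal.
Check each row (bits = x1,x2,x3,x4,x5,x6; clause T/F shown):
  row 0 [000000]: clauses=TFTF -> 0
  row 1 [000001]: clauses=TTTF -> 0
  row 2 [000010]: clauses=TFTF -> 0
  row 3 [000011]: clauses=TTTF -> 0
  row 4 [000100]: clauses=FFTF -> 0
  (every remaining row is evaluated the same way; all 64 results are listed next)
Full result column, 8 rows per line (x1,x2,x3 fixed per line; x4,x5,x6 runs 000..111 left to right):
  rows 0-7 [x1,x2,x3=000]: 00000000  (ones: 0)
  rows 8-15 [x1,x2,x3=001]: 00000000  (ones: 0)
  rows 16-23 [x1,x2,x3=010]: 00000000  (ones: 0)
  rows 24-31 [x1,x2,x3=011]: 00000000  (ones: 0)
  rows 32-39 [x1,x2,x3=100]: 00000000  (ones: 0)
  rows 40-47 [x1,x2,x3=101]: 00000000  (ones: 0)
  rows 48-55 [x1,x2,x3=110]: 00000000  (ones: 0)
  rows 56-63 [x1,x2,x3=111]: 00000000  (ones: 0)
Satisfying assignments = 0+0+0+0+0+0+0+0 = 0

0


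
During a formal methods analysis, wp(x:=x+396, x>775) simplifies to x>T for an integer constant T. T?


Formula: wp(x:=E, P) = P[E/x] (substitute E for x in postcondition)
Step 1: Postcondition: x>775
Step 2: Substitute x+396 for x: x+396>775
Step 3: Solve for x: x > 775-396 = 379

379


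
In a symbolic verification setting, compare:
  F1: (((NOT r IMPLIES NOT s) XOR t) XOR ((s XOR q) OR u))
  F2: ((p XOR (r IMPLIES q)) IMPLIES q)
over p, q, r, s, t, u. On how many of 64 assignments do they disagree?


F1 = (((NOT r IMPLIES NOT s) XOR t) XOR ((s XOR q) OR u))
F2 = ((p XOR (r IMPLIES q)) IMPLIES q)
Evaluate both on each of 64 rows (bits = p,q,r,s,t,u):
  row 0 [000000]: F1=1 F2=0 (differ) -> 1
  row 1 [000001]: F1=0 F2=0 -> 0
  row 2 [000010]: F1=0 F2=0 -> 0
  row 3 [000011]: F1=1 F2=0 (differ) -> 1
  row 4 [000100]: F1=1 F2=0 (differ) -> 1
  (every remaining row is evaluated the same way; all 64 results are listed next)
Full result column, 8 rows per line (p,q,r fixed per line; s,t,u runs 000..111 left to right):
  rows 0-7 [p,q,r=000]: 10011100  (ones: 4)
  rows 8-15 [p,q,r=001]: 01101100  (ones: 4)
  rows 16-23 [p,q,r=010]: 11001001  (ones: 4)
  rows 24-31 [p,q,r=011]: 11000110  (ones: 4)
  rows 32-39 [p,q,r=100]: 01100011  (ones: 4)
  rows 40-47 [p,q,r=101]: 10010011  (ones: 4)
  rows 48-55 [p,q,r=110]: 11001001  (ones: 4)
  rows 56-63 [p,q,r=111]: 11000110  (ones: 4)
Disagreements = 4+4+4+4+4+4+4+4 = 32

32


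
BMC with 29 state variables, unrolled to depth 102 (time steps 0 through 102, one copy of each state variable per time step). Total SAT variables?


BMC unrolls to depth k, creating one copy of each state var for steps 0..k.
Step count = 102 + 1 = 103 (steps 0 through 102)
Vars per step = 29
Total = 29 * 103 = 2987

2987


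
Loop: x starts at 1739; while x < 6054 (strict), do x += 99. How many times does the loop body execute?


Step 1: x goes from 1739 toward 6054 by 99; the body runs while x<6054, so iterations = ceil((bound-start)/step)
Step 2: Distance=4315
Step 3: ceil(4315/99)=44

44


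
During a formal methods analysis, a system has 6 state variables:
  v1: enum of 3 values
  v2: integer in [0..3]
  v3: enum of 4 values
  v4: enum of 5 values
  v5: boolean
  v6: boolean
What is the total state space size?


State space = product of domain sizes of all variables.
Domain sizes:
  v1 (enum of 3 values): 3
  v2 (integer in [0..3]): 4
  v3 (enum of 4 values): 4
  v4 (enum of 5 values): 5
  v5 (boolean): 2
  v6 (boolean): 2
Product = 3 * 4 * 4 * 5 * 2 * 2 = 960

960


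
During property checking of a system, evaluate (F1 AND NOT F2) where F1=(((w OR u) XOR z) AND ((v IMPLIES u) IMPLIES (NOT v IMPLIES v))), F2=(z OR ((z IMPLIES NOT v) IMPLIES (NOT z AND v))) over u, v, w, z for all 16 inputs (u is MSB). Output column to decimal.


F1 = (((w OR u) XOR z) AND ((v IMPLIES u) IMPLIES (NOT v IMPLIES v)))
F2 = (z OR ((z IMPLIES NOT v) IMPLIES (NOT z AND v)))
Counterexample to F1=>F2 is where F1=1 and F2=0.
Evaluate each row (bits = u,v,w,z, MSB first):
  row 0 [0000]: F1=0 F2=0 -> F1&~F2 -> 0
  row 1 [0001]: F1=0 F2=1 -> F1&~F2 -> 0
  row 2 [0010]: F1=0 F2=0 -> F1&~F2 -> 0
  row 3 [0011]: F1=0 F2=1 -> F1&~F2 -> 0
  row 4 [0100]: F1=0 F2=1 -> F1&~F2 -> 0
  row 5 [0101]: F1=1 F2=1 -> F1&~F2 -> 0
  row 6 [0110]: F1=1 F2=1 -> F1&~F2 -> 0
  row 7 [0111]: F1=0 F2=1 -> F1&~F2 -> 0
  row 8 [1000]: F1=0 F2=0 -> F1&~F2 -> 0
  row 9 [1001]: F1=0 F2=1 -> F1&~F2 -> 0
  row 10 [1010]: F1=0 F2=0 -> F1&~F2 -> 0
  row 11 [1011]: F1=0 F2=1 -> F1&~F2 -> 0
  row 12 [1100]: F1=1 F2=1 -> F1&~F2 -> 0
  row 13 [1101]: F1=0 F2=1 -> F1&~F2 -> 0
  row 14 [1110]: F1=1 F2=1 -> F1&~F2 -> 0
  row 15 [1111]: F1=0 F2=1 -> F1&~F2 -> 0
Full result column, 4 rows per line (u,v fixed per line; w,z runs 00..11 left to right):
  rows 0-3 [u,v=00]: 0000  = hex 0
  rows 4-7 [u,v=01]: 0000  = hex 0
  rows 8-11 [u,v=10]: 0000  = hex 0
  rows 12-15 [u,v=11]: 0000  = hex 0
Counterexample vector (row 0 .. row 15) = 0000000000000000
Output column grouped in 4s = 0000 0000 0000 0000 = 0x0000
Convert to decimal digit by digit (value = value*16 + digit):
  0 -> 0
  0*16 + 0 = 0
  0*16 + 0 = 0
  0*16 + 0 = 0
Decimal = 0

0


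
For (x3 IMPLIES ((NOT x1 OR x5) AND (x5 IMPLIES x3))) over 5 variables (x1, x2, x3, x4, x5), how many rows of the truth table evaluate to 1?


Formula: (x3 IMPLIES ((NOT x1 OR x5) AND (x5 IMPLIES x3))) over 5 vars (32 rows)
Evaluate each row (x1, x2, x3, x4, x5 as bits, MSB first):
  row 0 [00000]: (0 IMPLIES ((NOT 0 OR 0) AND (0 IMPLIES 0))) -> 1
  row 1 [00001]: (0 IMPLIES ((NOT 0 OR 1) AND (1 IMPLIES 0))) -> 1
  row 2 [00010]: (0 IMPLIES ((NOT 0 OR 0) AND (0 IMPLIES 0))) -> 1
  row 3 [00011]: (0 IMPLIES ((NOT 0 OR 1) AND (1 IMPLIES 0))) -> 1
  row 4 [00100]: (1 IMPLIES ((NOT 0 OR 0) AND (0 IMPLIES 1))) -> 1
  row 5 [00101]: (1 IMPLIES ((NOT 0 OR 1) AND (1 IMPLIES 1))) -> 1
  row 6 [00110]: (1 IMPLIES ((NOT 0 OR 0) AND (0 IMPLIES 1))) -> 1
  row 7 [00111]: (1 IMPLIES ((NOT 0 OR 1) AND (1 IMPLIES 1))) -> 1
  row 8 [01000]: (0 IMPLIES ((NOT 0 OR 0) AND (0 IMPLIES 0))) -> 1
  row 9 [01001]: (0 IMPLIES ((NOT 0 OR 1) AND (1 IMPLIES 0))) -> 1
  row 10 [01010]: (0 IMPLIES ((NOT 0 OR 0) AND (0 IMPLIES 0))) -> 1
  row 11 [01011]: (0 IMPLIES ((NOT 0 OR 1) AND (1 IMPLIES 0))) -> 1
  row 12 [01100]: (1 IMPLIES ((NOT 0 OR 0) AND (0 IMPLIES 1))) -> 1
  row 13 [01101]: (1 IMPLIES ((NOT 0 OR 1) AND (1 IMPLIES 1))) -> 1
  row 14 [01110]: (1 IMPLIES ((NOT 0 OR 0) AND (0 IMPLIES 1))) -> 1
  row 15 [01111]: (1 IMPLIES ((NOT 0 OR 1) AND (1 IMPLIES 1))) -> 1
  row 16 [10000]: (0 IMPLIES ((NOT 1 OR 0) AND (0 IMPLIES 0))) -> 1
  row 17 [10001]: (0 IMPLIES ((NOT 1 OR 1) AND (1 IMPLIES 0))) -> 1
  row 18 [10010]: (0 IMPLIES ((NOT 1 OR 0) AND (0 IMPLIES 0))) -> 1
  row 19 [10011]: (0 IMPLIES ((NOT 1 OR 1) AND (1 IMPLIES 0))) -> 1
  row 20 [10100]: (1 IMPLIES ((NOT 1 OR 0) AND (0 IMPLIES 1))) -> 0
  row 21 [10101]: (1 IMPLIES ((NOT 1 OR 1) AND (1 IMPLIES 1))) -> 1
  row 22 [10110]: (1 IMPLIES ((NOT 1 OR 0) AND (0 IMPLIES 1))) -> 0
  row 23 [10111]: (1 IMPLIES ((NOT 1 OR 1) AND (1 IMPLIES 1))) -> 1
  row 24 [11000]: (0 IMPLIES ((NOT 1 OR 0) AND (0 IMPLIES 0))) -> 1
  row 25 [11001]: (0 IMPLIES ((NOT 1 OR 1) AND (1 IMPLIES 0))) -> 1
  row 26 [11010]: (0 IMPLIES ((NOT 1 OR 0) AND (0 IMPLIES 0))) -> 1
  row 27 [11011]: (0 IMPLIES ((NOT 1 OR 1) AND (1 IMPLIES 0))) -> 1
  row 28 [11100]: (1 IMPLIES ((NOT 1 OR 0) AND (0 IMPLIES 1))) -> 0
  row 29 [11101]: (1 IMPLIES ((NOT 1 OR 1) AND (1 IMPLIES 1))) -> 1
  row 30 [11110]: (1 IMPLIES ((NOT 1 OR 0) AND (0 IMPLIES 1))) -> 0
  row 31 [11111]: (1 IMPLIES ((NOT 1 OR 1) AND (1 IMPLIES 1))) -> 1
Full result column, 8 rows per line (x1,x2 fixed per line; x3,x4,x5 runs 000..111 left to right):
  rows 0-7 [x1,x2=00]: 11111111  (ones: 8)
  rows 8-15 [x1,x2=01]: 11111111  (ones: 8)
  rows 16-23 [x1,x2=10]: 11110101  (ones: 6)
  rows 24-31 [x1,x2=11]: 11110101  (ones: 6)
Count of 1-rows = 8+8+6+6 = 28

28


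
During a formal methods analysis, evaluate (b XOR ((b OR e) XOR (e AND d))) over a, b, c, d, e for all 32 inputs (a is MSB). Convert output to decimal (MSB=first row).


Formula: (b XOR ((b OR e) XOR (e AND d))) over a, b, c, d, e (32 rows)
Evaluate each row (bits = a,b,c,d,e, MSB first):
  row 0 [00000]: (0 XOR ((0 OR 0) XOR (0 AND 0))) -> 0
  row 1 [00001]: (0 XOR ((0 OR 1) XOR (1 AND 0))) -> 1
  row 2 [00010]: (0 XOR ((0 OR 0) XOR (0 AND 1))) -> 0
  row 3 [00011]: (0 XOR ((0 OR 1) XOR (1 AND 1))) -> 0
  row 4 [00100]: (0 XOR ((0 OR 0) XOR (0 AND 0))) -> 0
  row 5 [00101]: (0 XOR ((0 OR 1) XOR (1 AND 0))) -> 1
  row 6 [00110]: (0 XOR ((0 OR 0) XOR (0 AND 1))) -> 0
  row 7 [00111]: (0 XOR ((0 OR 1) XOR (1 AND 1))) -> 0
  row 8 [01000]: (1 XOR ((1 OR 0) XOR (0 AND 0))) -> 0
  row 9 [01001]: (1 XOR ((1 OR 1) XOR (1 AND 0))) -> 0
  row 10 [01010]: (1 XOR ((1 OR 0) XOR (0 AND 1))) -> 0
  row 11 [01011]: (1 XOR ((1 OR 1) XOR (1 AND 1))) -> 1
  row 12 [01100]: (1 XOR ((1 OR 0) XOR (0 AND 0))) -> 0
  row 13 [01101]: (1 XOR ((1 OR 1) XOR (1 AND 0))) -> 0
  row 14 [01110]: (1 XOR ((1 OR 0) XOR (0 AND 1))) -> 0
  row 15 [01111]: (1 XOR ((1 OR 1) XOR (1 AND 1))) -> 1
  row 16 [10000]: (0 XOR ((0 OR 0) XOR (0 AND 0))) -> 0
  row 17 [10001]: (0 XOR ((0 OR 1) XOR (1 AND 0))) -> 1
  row 18 [10010]: (0 XOR ((0 OR 0) XOR (0 AND 1))) -> 0
  row 19 [10011]: (0 XOR ((0 OR 1) XOR (1 AND 1))) -> 0
  row 20 [10100]: (0 XOR ((0 OR 0) XOR (0 AND 0))) -> 0
  row 21 [10101]: (0 XOR ((0 OR 1) XOR (1 AND 0))) -> 1
  row 22 [10110]: (0 XOR ((0 OR 0) XOR (0 AND 1))) -> 0
  row 23 [10111]: (0 XOR ((0 OR 1) XOR (1 AND 1))) -> 0
  row 24 [11000]: (1 XOR ((1 OR 0) XOR (0 AND 0))) -> 0
  row 25 [11001]: (1 XOR ((1 OR 1) XOR (1 AND 0))) -> 0
  row 26 [11010]: (1 XOR ((1 OR 0) XOR (0 AND 1))) -> 0
  row 27 [11011]: (1 XOR ((1 OR 1) XOR (1 AND 1))) -> 1
  row 28 [11100]: (1 XOR ((1 OR 0) XOR (0 AND 0))) -> 0
  row 29 [11101]: (1 XOR ((1 OR 1) XOR (1 AND 0))) -> 0
  row 30 [11110]: (1 XOR ((1 OR 0) XOR (0 AND 1))) -> 0
  row 31 [11111]: (1 XOR ((1 OR 1) XOR (1 AND 1))) -> 1
Full result column, 4 rows per line (a,b,c fixed per line; d,e runs 00..11 left to right):
  rows 0-3 [a,b,c=000]: 0100  = hex 4
  rows 4-7 [a,b,c=001]: 0100  = hex 4
  rows 8-11 [a,b,c=010]: 0001  = hex 1
  rows 12-15 [a,b,c=011]: 0001  = hex 1
  rows 16-19 [a,b,c=100]: 0100  = hex 4
  rows 20-23 [a,b,c=101]: 0100  = hex 4
  rows 24-27 [a,b,c=110]: 0001  = hex 1
  rows 28-31 [a,b,c=111]: 0001  = hex 1
Output column (row 0 .. row 31) = 01000100000100010100010000010001
Output column grouped in 4s = 0100 0100 0001 0001 0100 0100 0001 0001 = 0x44114411
Convert to decimal digit by digit (value = value*16 + digit):
  4 -> 4
  4*16 + 4 = 68
  68*16 + 1 = 1089
  1089*16 + 1 = 17425
  17425*16 + 4 = 278804
  278804*16 + 4 = 4460868
  4460868*16 + 1 = 71373889
  71373889*16 + 1 = 1141982225
Decimal = 1141982225

1141982225


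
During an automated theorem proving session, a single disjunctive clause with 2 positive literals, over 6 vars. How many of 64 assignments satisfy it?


Step 1: Total=2^6=64
Step 2: Unsat when all 2 false: 2^4=16
Step 3: Sat=64-16=48

48


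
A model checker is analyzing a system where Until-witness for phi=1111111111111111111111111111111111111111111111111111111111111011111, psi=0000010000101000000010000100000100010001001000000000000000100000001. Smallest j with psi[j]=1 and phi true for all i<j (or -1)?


(phi U psi) at 0: need smallest j with psi[j]=1 and phi[i]=1 for all i in [0,j).
Scan from step 0:
  step 0: phi=1, psi=0 -> continue
  step 1: phi=1, psi=0 -> continue
  step 2: phi=1, psi=0 -> continue
  step 3: phi=1, psi=0 -> continue
  step 5: psi=1 and phi held for [0,5) -> witness found
Witness step = 5

5


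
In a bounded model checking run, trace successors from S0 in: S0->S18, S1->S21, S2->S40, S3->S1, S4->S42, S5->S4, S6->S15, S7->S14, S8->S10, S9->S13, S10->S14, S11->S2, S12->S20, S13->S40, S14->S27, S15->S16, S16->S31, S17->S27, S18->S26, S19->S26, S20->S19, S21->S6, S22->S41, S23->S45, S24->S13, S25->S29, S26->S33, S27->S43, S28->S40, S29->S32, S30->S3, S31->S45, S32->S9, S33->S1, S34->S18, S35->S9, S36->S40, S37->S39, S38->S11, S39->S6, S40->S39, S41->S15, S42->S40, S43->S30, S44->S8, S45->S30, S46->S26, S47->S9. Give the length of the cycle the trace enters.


Trace from S0 until a state repeats:
  S0 -> S18 -> S26 -> S33 -> S1 -> S21 -> S6 -> S15 -> S16 -> S31 -> S45 -> S30 -> S3 -> S1
S1 first seen at step 4, revisited at step 13.
Cycle length = 13 - 4 = 9

9


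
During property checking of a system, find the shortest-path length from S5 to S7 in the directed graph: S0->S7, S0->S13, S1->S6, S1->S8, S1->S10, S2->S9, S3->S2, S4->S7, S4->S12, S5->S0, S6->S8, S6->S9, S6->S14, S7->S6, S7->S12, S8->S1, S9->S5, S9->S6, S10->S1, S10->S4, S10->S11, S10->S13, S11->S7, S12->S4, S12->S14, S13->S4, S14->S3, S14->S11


BFS layer-by-layer from S5:
  dist 0: {S5}
  dist 1: {S0}
  dist 2: {S7, S13}
  -> S7 reached at distance 2
Shortest path length = 2

2


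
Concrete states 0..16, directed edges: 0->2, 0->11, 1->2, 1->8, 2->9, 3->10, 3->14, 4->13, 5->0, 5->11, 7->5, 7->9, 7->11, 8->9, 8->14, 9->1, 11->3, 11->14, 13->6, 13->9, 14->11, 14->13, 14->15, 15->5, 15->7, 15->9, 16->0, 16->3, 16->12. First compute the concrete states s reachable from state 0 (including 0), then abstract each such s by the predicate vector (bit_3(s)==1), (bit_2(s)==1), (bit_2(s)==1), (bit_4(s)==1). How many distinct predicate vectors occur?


BFS from 0:
Concrete reachable: {0, 1, 2, 3, 5, 6, 7, 8, 9, 10, 11, 13, 14, 15}
Abstract via predicates (bit_3(s)==1), (bit_2(s)==1), (bit_2(s)==1), (bit_4(s)==1):
  (0,0,0,0) <- {0, 1, 2, 3}
  (0,1,1,0) <- {5, 6, 7}
  (1,0,0,0) <- {8, 9, 10, 11}
  (1,1,1,0) <- {13, 14, 15}
Distinct abstract states = 4

4


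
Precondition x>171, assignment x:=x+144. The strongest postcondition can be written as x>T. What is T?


Formula: sp(P, x:=E) = exists old_x. (x = E[old_x/x]) AND P[old_x/x] (old_x is the value of x before the assignment; eliminate old_x by solving x = E[old_x/x] for old_x)
Step 1: Precondition P: x>171, i.e. old_x > 171
Step 2: Assignment gives x = old_x + 144, so old_x = x - 144
Step 3: Substitute into P: x - 144 > 171
Step 4: Simplify: x > 171+144 = 315

315


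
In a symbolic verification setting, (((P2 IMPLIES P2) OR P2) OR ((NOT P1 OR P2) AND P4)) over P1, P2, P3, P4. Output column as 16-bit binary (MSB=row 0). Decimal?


Formula: (((P2 IMPLIES P2) OR P2) OR ((NOT P1 OR P2) AND P4)) over P1, P2, P3, P4 (16 rows)
Evaluate each row (bits = P1,P2,P3,P4, MSB first):
  row 0 [0000]: (((0 IMPLIES 0) OR 0) OR ((NOT 0 OR 0) AND 0)) -> 1
  row 1 [0001]: (((0 IMPLIES 0) OR 0) OR ((NOT 0 OR 0) AND 1)) -> 1
  row 2 [0010]: (((0 IMPLIES 0) OR 0) OR ((NOT 0 OR 0) AND 0)) -> 1
  row 3 [0011]: (((0 IMPLIES 0) OR 0) OR ((NOT 0 OR 0) AND 1)) -> 1
  row 4 [0100]: (((1 IMPLIES 1) OR 1) OR ((NOT 0 OR 1) AND 0)) -> 1
  row 5 [0101]: (((1 IMPLIES 1) OR 1) OR ((NOT 0 OR 1) AND 1)) -> 1
  row 6 [0110]: (((1 IMPLIES 1) OR 1) OR ((NOT 0 OR 1) AND 0)) -> 1
  row 7 [0111]: (((1 IMPLIES 1) OR 1) OR ((NOT 0 OR 1) AND 1)) -> 1
  row 8 [1000]: (((0 IMPLIES 0) OR 0) OR ((NOT 1 OR 0) AND 0)) -> 1
  row 9 [1001]: (((0 IMPLIES 0) OR 0) OR ((NOT 1 OR 0) AND 1)) -> 1
  row 10 [1010]: (((0 IMPLIES 0) OR 0) OR ((NOT 1 OR 0) AND 0)) -> 1
  row 11 [1011]: (((0 IMPLIES 0) OR 0) OR ((NOT 1 OR 0) AND 1)) -> 1
  row 12 [1100]: (((1 IMPLIES 1) OR 1) OR ((NOT 1 OR 1) AND 0)) -> 1
  row 13 [1101]: (((1 IMPLIES 1) OR 1) OR ((NOT 1 OR 1) AND 1)) -> 1
  row 14 [1110]: (((1 IMPLIES 1) OR 1) OR ((NOT 1 OR 1) AND 0)) -> 1
  row 15 [1111]: (((1 IMPLIES 1) OR 1) OR ((NOT 1 OR 1) AND 1)) -> 1
Full result column, 4 rows per line (P1,P2 fixed per line; P3,P4 runs 00..11 left to right):
  rows 0-3 [P1,P2=00]: 1111  = hex F
  rows 4-7 [P1,P2=01]: 1111  = hex F
  rows 8-11 [P1,P2=10]: 1111  = hex F
  rows 12-15 [P1,P2=11]: 1111  = hex F
Output column (row 0 .. row 15) = 1111111111111111
Output column grouped in 4s = 1111 1111 1111 1111 = 0xFFFF
Convert to decimal digit by digit (value = value*16 + digit):
  F -> 15
  15*16 + 15 (F) = 255
  255*16 + 15 (F) = 4095
  4095*16 + 15 (F) = 65535
Decimal = 65535

65535
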